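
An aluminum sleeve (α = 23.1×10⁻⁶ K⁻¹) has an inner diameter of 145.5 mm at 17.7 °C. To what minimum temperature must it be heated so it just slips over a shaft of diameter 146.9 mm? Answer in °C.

T = 434 °C

Required Δd = 146.9 − 145.5 = 1.4 mm
Δd = αd₀ΔT ⇒ ΔT = Δd/(αd₀) = 1.4 / (23.1×10⁻⁶ × 145.5) = 416.54 K
T_min = 17.7 + 416.54 = 434.24 °C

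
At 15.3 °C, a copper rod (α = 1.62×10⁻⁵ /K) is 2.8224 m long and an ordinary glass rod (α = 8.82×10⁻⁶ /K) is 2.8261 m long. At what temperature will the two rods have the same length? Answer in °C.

T = 193.2 °C

Equal length when α₁L₁ΔT − α₂L₂ΔT = L₂ − L₁ = 3.70×10⁻³ m
α₁L₁ = 4.572288×10⁻⁵, α₂L₂ = 2.4926202×10⁻⁵ → Δ(αL) = 2.0796678×10⁻⁵ m/K
ΔT = 3.70×10⁻³ / 2.0796678×10⁻⁵ = 177.913 K, so T = 15.3 + 177.913 = 193.213 °C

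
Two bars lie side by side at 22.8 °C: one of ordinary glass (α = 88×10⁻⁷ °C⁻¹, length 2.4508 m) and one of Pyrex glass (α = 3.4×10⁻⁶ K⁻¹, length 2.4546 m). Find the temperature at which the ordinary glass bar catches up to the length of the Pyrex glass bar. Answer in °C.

T = 310.2 °C

Equal length when α₁L₁ΔT − α₂L₂ΔT = L₂ − L₁ = 3.80×10⁻³ m
α₁L₁ = 2.156704×10⁻⁵, α₂L₂ = 8.34564×10⁻⁶ → Δ(αL) = 1.32214×10⁻⁵ m/K
ΔT = 3.80×10⁻³ / 1.32214×10⁻⁵ = 287.413 K, so T = 22.8 + 287.413 = 310.213 °C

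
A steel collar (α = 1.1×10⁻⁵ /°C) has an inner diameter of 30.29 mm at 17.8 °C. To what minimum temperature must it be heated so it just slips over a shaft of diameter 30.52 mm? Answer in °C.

T = 708 °C

Required Δd = 30.52 − 30.29 = 0.23 mm
Δd = αd₀ΔT ⇒ ΔT = Δd/(αd₀) = 0.23 / (1.1×10⁻⁵ × 30.29) = 690.30 K
T_min = 17.8 + 690.30 = 708.10 °C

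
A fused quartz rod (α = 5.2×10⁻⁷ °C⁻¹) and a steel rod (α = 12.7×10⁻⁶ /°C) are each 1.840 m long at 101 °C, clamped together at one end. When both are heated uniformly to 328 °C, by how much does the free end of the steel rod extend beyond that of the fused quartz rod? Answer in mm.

5.09 mm

ΔT = 227 K
fused quartz: ΔL = 5.2×10⁻⁷ × 1.840 m × 227 = 2.1719×10⁻⁴ m = 0.21719 mm
steel: ΔL = 12.7×10⁻⁶ × 1.840 m × 227 = 5.3045×10⁻³ m = 5.3045 mm
difference = 5.3045 − 0.21719 = 5.08731 mm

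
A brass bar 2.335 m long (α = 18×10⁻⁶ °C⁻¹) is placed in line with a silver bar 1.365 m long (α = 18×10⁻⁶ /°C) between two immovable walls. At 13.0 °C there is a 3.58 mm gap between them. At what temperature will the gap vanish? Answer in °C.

α₁L₁ = 4.203×10⁻⁵ m/K, α₂L₂ = 2.457×10⁻⁵ m/K → total 6.66×10⁻⁵ m/K
ΔT = g/(α₁L₁+α₂L₂) = 3.58×10⁻³ / 6.66×10⁻⁵ = 53.754 K
T = 13.0 + 53.754 = 66.754 °C

T = 66.8 °C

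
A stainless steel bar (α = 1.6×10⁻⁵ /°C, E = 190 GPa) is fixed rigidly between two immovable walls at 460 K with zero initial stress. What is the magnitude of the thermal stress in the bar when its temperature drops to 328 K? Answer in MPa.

Fully constrained: the free strain ε = αΔT is blocked, so σ = Eε = EαΔT.
|ΔT| = 132 K
σ = 190×10⁹ × 1.6×10⁻⁵ × 132 = 4.01×10⁸ Pa

σ = 401 MPa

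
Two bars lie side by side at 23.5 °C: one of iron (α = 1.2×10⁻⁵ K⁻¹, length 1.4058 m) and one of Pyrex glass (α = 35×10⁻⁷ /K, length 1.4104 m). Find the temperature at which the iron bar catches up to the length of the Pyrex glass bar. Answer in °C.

T = 409.0 °C

Equal length when α₁L₁ΔT − α₂L₂ΔT = L₂ − L₁ = 4.60×10⁻³ m
α₁L₁ = 1.68696×10⁻⁵, α₂L₂ = 4.9364×10⁻⁶ → Δ(αL) = 1.19332×10⁻⁵ m/K
ΔT = 4.60×10⁻³ / 1.19332×10⁻⁵ = 385.479 K, so T = 23.5 + 385.479 = 408.979 °C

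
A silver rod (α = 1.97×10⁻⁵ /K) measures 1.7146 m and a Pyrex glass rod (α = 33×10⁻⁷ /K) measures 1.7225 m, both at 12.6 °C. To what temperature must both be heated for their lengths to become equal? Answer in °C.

T = 293.8 °C

L₁(1 + α₁ΔT) = L₂(1 + α₂ΔT) ⇒ ΔT = (L₂ − L₁)/(α₁L₁ − α₂L₂)
L₂ − L₁ = 1.7225 − 1.7146 = 7.90×10⁻³ m
α₁L₁ − α₂L₂ = 1.97×10⁻⁵×1.7146 − 33×10⁻⁷×1.7225 = 2.809337×10⁻⁵ m/K
ΔT = 7.90×10⁻³ / 2.809337×10⁻⁵ = 281.205 K
T = 12.6 + 281.205 = 293.805 °C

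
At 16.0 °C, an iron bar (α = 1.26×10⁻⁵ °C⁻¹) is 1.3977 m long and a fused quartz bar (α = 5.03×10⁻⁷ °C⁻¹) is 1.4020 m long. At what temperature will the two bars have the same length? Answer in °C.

Equal length when α₁L₁ΔT − α₂L₂ΔT = L₂ − L₁ = 4.30×10⁻³ m
α₁L₁ = 1.761102×10⁻⁵, α₂L₂ = 7.05206×10⁻⁷ → Δ(αL) = 1.6905814×10⁻⁵ m/K
ΔT = 4.30×10⁻³ / 1.6905814×10⁻⁵ = 254.350 K, so T = 16.0 + 254.350 = 270.350 °C

T = 270.4 °C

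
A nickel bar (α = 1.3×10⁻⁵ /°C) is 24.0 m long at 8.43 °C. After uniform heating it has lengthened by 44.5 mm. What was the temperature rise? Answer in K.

ΔL = αL₀ΔT ⇒ ΔT = ΔL / (αL₀)
ΔT = 44.5×10⁻³ m / (1.3×10⁻⁵ × 24.0 m) = 142.63 K

ΔT = 143 K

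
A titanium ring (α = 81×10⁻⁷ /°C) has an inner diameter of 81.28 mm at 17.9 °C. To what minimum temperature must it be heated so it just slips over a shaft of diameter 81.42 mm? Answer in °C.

T = 231 °C

Required Δd = 81.42 − 81.28 = 0.14 mm
Δd = αd₀ΔT ⇒ ΔT = Δd/(αd₀) = 0.14 / (81×10⁻⁷ × 81.28) = 212.65 K
T_min = 17.9 + 212.65 = 230.55 °C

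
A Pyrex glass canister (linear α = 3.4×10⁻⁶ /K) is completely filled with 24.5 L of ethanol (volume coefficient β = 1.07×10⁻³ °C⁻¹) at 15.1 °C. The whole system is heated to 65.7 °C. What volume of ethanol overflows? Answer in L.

The canister also expands: β_container ≈ 3α = 1.02×10⁻⁵ /K
Net overflow = V₀(β_liq − 3α_cont)ΔT
β − 3α = 1.07×10⁻³ − 1.02×10⁻⁵ = 1.0598×10⁻³ /K; ΔT = 50.6 K
ΔV = 24.5 × 1.0598×10⁻³ × 50.6 = 1.31 L

1.31 L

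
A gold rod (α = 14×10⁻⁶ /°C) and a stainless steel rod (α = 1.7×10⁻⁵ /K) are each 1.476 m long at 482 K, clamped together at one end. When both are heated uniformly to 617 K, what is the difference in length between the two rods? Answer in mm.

ΔT = 135 K
gold: ΔL = 14×10⁻⁶ × 1.476 m × 135 = 2.7896×10⁻³ m = 2.7896 mm
stainless steel: ΔL = 1.7×10⁻⁵ × 1.476 m × 135 = 3.3874×10⁻³ m = 3.3874 mm
difference = 3.3874 − 2.7896 = 0.5978 mm

0.598 mm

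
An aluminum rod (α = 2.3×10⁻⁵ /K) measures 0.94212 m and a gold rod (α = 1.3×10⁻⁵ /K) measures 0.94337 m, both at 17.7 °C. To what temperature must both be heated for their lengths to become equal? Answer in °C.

Equal length when α₁L₁ΔT − α₂L₂ΔT = L₂ − L₁ = 1.25×10⁻³ m
α₁L₁ = 2.166876×10⁻⁵, α₂L₂ = 1.226381×10⁻⁵ → Δ(αL) = 9.40495×10⁻⁶ m/K
ΔT = 1.25×10⁻³ / 9.40495×10⁻⁶ = 132.909 K, so T = 17.7 + 132.909 = 150.609 °C

T = 150.6 °C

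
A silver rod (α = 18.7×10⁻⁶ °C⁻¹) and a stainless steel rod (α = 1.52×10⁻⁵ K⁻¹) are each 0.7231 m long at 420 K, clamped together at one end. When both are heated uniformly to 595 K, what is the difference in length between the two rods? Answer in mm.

0.443 mm

ΔT = 175 K
silver: ΔL = 18.7×10⁻⁶ × 0.7231 m × 175 = 2.3663×10⁻³ m = 2.3663 mm
stainless steel: ΔL = 1.52×10⁻⁵ × 0.7231 m × 175 = 1.9234×10⁻³ m = 1.9234 mm
difference = 2.3663 − 1.9234 = 0.4429 mm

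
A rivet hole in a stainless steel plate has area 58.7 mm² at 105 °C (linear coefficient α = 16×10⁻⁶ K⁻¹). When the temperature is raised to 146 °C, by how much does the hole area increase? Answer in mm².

ΔA = 0.0770 mm²

Area coefficient ≈ 2α; |ΔT| = 41 K
ΔA = 2αA₀ΔT = 2(16×10⁻⁶)(58.7)(41) = 0.0770 mm²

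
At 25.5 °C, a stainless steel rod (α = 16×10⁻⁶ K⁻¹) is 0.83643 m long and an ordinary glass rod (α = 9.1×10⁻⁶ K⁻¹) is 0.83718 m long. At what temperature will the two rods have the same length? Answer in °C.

T = 155.6 °C

L₁(1 + α₁ΔT) = L₂(1 + α₂ΔT) ⇒ ΔT = (L₂ − L₁)/(α₁L₁ − α₂L₂)
L₂ − L₁ = 0.83718 − 0.83643 = 7.50×10⁻⁴ m
α₁L₁ − α₂L₂ = 16×10⁻⁶×0.83643 − 9.1×10⁻⁶×0.83718 = 5.764542×10⁻⁶ m/K
ΔT = 7.50×10⁻⁴ / 5.764542×10⁻⁶ = 130.106 K
T = 25.5 + 130.106 = 155.606 °C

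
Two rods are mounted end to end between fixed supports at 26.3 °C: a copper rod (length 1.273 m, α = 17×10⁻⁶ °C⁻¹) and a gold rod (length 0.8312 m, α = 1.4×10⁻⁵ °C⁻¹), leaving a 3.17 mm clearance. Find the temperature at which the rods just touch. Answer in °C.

T = 122 °C

α₁L₁ = 2.1641×10⁻⁵ m/K, α₂L₂ = 1.16368×10⁻⁵ m/K → total 3.32778×10⁻⁵ m/K
ΔT = g/(α₁L₁+α₂L₂) = 3.17×10⁻³ / 3.32778×10⁻⁵ = 95.26 K
T = 26.3 + 95.26 = 121.56 °C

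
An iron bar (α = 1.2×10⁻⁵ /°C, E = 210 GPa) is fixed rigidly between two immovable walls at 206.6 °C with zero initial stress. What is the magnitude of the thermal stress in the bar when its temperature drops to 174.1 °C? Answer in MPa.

Fully constrained: the free strain ε = αΔT is blocked, so σ = Eε = EαΔT.
|ΔT| = 32.5 K
σ = 210×10⁹ × 1.2×10⁻⁵ × 32.5 = 8.19×10⁷ Pa

σ = 81.9 MPa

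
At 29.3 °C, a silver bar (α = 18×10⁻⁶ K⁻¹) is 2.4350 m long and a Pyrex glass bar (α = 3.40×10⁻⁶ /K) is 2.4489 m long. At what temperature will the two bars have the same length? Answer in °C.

T = 420.8 °C

L₁(1 + α₁ΔT) = L₂(1 + α₂ΔT) ⇒ ΔT = (L₂ − L₁)/(α₁L₁ − α₂L₂)
L₂ − L₁ = 2.4489 − 2.4350 = 1.39×10⁻² m
α₁L₁ − α₂L₂ = 18×10⁻⁶×2.4350 − 3.40×10⁻⁶×2.4489 = 3.550374×10⁻⁵ m/K
ΔT = 1.39×10⁻² / 3.550374×10⁻⁵ = 391.508 K
T = 29.3 + 391.508 = 420.808 °C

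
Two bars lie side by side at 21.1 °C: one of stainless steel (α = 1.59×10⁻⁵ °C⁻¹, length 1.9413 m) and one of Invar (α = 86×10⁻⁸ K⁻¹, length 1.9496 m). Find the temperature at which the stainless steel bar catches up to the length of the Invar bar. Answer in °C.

Equal length when α₁L₁ΔT − α₂L₂ΔT = L₂ − L₁ = 8.30×10⁻³ m
α₁L₁ = 3.086667×10⁻⁵, α₂L₂ = 1.676656×10⁻⁶ → Δ(αL) = 2.9190014×10⁻⁵ m/K
ΔT = 8.30×10⁻³ / 2.9190014×10⁻⁵ = 284.344 K, so T = 21.1 + 284.344 = 305.444 °C

T = 305.4 °C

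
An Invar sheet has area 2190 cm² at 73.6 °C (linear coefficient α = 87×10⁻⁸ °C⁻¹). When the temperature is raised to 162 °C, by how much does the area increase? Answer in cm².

Area coefficient ≈ 2α; |ΔT| = 88.4 K
ΔA = 2αA₀ΔT = 2(87×10⁻⁸)(2190)(88.4) = 0.337 cm²

ΔA = 0.337 cm²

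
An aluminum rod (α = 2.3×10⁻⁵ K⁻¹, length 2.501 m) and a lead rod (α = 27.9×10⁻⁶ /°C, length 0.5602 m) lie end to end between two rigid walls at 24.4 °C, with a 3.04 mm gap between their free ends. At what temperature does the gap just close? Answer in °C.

Gap closes when ΔL₁ + ΔL₂ = 3.04 mm = 3.04×10⁻³ m
(α₁L₁ + α₂L₂)ΔT = g
α₁L₁ + α₂L₂ = 2.3×10⁻⁵×2.501 + 27.9×10⁻⁶×0.5602 = 7.315258×10⁻⁵ m/K
ΔT = 3.04×10⁻³ / 7.315258×10⁻⁵ = 41.557 K
T = 24.4 + 41.557 = 65.957 °C

T = 66.0 °C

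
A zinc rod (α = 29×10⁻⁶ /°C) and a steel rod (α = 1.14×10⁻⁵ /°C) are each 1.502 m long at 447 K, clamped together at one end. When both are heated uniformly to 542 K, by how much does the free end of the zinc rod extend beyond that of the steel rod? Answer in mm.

ΔT = 95 K
zinc: ΔL = 29×10⁻⁶ × 1.502 m × 95 = 4.1380×10⁻³ m = 4.1380 mm
steel: ΔL = 1.14×10⁻⁵ × 1.502 m × 95 = 1.6267×10⁻³ m = 1.6267 mm
difference = 4.1380 − 1.6267 = 2.5113 mm

2.51 mm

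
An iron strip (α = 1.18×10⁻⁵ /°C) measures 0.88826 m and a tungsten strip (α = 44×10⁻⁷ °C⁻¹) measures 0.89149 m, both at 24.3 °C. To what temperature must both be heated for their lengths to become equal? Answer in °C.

L₁(1 + α₁ΔT) = L₂(1 + α₂ΔT) ⇒ ΔT = (L₂ − L₁)/(α₁L₁ − α₂L₂)
L₂ − L₁ = 0.89149 − 0.88826 = 3.23×10⁻³ m
α₁L₁ − α₂L₂ = 1.18×10⁻⁵×0.88826 − 44×10⁻⁷×0.89149 = 6.558912×10⁻⁶ m/K
ΔT = 3.23×10⁻³ / 6.558912×10⁻⁶ = 492.460 K
T = 24.3 + 492.460 = 516.760 °C

T = 516.8 °C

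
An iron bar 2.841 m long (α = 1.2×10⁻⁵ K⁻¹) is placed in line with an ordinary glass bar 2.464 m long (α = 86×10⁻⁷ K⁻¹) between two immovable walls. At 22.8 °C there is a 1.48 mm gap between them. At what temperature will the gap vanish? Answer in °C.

T = 49.6 °C

α₁L₁ = 3.4092×10⁻⁵ m/K, α₂L₂ = 2.11904×10⁻⁵ m/K → total 5.52824×10⁻⁵ m/K
ΔT = g/(α₁L₁+α₂L₂) = 1.48×10⁻³ / 5.52824×10⁻⁵ = 26.772 K
T = 22.8 + 26.772 = 49.572 °C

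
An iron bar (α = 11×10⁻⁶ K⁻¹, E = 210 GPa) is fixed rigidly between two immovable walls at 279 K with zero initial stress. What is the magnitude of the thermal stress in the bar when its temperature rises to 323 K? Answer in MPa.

σ = 102 MPa

Fully constrained: the free strain ε = αΔT is blocked, so σ = Eε = EαΔT.
|ΔT| = 44 K
σ = 210×10⁹ × 11×10⁻⁶ × 44 = 1.02×10⁸ Pa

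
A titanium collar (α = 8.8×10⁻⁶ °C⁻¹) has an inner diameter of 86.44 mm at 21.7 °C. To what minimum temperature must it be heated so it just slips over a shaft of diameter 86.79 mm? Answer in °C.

T = 482 °C

Required Δd = 86.79 − 86.44 = 0.35 mm
Δd = αd₀ΔT ⇒ ΔT = Δd/(αd₀) = 0.35 / (8.8×10⁻⁶ × 86.44) = 460.12 K
T_min = 21.7 + 460.12 = 481.82 °C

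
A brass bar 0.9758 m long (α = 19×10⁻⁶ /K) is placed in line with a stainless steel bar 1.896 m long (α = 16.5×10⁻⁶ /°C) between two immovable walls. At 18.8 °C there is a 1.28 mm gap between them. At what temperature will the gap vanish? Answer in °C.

α₁L₁ = 1.85402×10⁻⁵ m/K, α₂L₂ = 3.1284×10⁻⁵ m/K → total 4.98242×10⁻⁵ m/K
ΔT = g/(α₁L₁+α₂L₂) = 1.28×10⁻³ / 4.98242×10⁻⁵ = 25.690 K
T = 18.8 + 25.690 = 44.490 °C

T = 44.5 °C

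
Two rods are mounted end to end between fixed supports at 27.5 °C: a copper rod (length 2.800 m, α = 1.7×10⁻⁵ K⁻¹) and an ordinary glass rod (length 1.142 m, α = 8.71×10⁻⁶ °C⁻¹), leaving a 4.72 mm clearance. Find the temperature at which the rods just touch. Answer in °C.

α₁L₁ = 4.760×10⁻⁵ m/K, α₂L₂ = 9.94682×10⁻⁶ m/K → total 5.754682×10⁻⁵ m/K
ΔT = g/(α₁L₁+α₂L₂) = 4.72×10⁻³ / 5.754682×10⁻⁵ = 82.02 K
T = 27.5 + 82.02 = 109.52 °C

T = 110 °C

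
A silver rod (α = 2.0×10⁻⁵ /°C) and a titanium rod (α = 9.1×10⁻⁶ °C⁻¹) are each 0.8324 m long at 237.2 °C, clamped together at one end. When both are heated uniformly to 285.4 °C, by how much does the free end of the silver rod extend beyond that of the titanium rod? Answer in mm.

0.437 mm

ΔT = 48.2 K
silver: ΔL = 2.0×10⁻⁵ × 0.8324 m × 48.2 = 8.0243×10⁻⁴ m = 0.80243 mm
titanium: ΔL = 9.1×10⁻⁶ × 0.8324 m × 48.2 = 3.6511×10⁻⁴ m = 0.36511 mm
difference = 0.80243 − 0.36511 = 0.43732 mm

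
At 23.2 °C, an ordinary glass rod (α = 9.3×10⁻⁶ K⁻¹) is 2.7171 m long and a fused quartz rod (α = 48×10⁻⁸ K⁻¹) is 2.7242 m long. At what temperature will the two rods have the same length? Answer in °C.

T = 319.5 °C

L₁(1 + α₁ΔT) = L₂(1 + α₂ΔT) ⇒ ΔT = (L₂ − L₁)/(α₁L₁ − α₂L₂)
L₂ − L₁ = 2.7242 − 2.7171 = 7.10×10⁻³ m
α₁L₁ − α₂L₂ = 9.3×10⁻⁶×2.7171 − 48×10⁻⁸×2.7242 = 2.3961414×10⁻⁵ m/K
ΔT = 7.10×10⁻³ / 2.3961414×10⁻⁵ = 296.310 K
T = 23.2 + 296.310 = 319.510 °C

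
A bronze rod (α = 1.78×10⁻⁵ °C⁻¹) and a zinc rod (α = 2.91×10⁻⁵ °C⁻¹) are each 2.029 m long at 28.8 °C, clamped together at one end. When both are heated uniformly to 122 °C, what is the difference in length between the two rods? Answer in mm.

ΔT = 93.2 K
bronze: ΔL = 1.78×10⁻⁵ × 2.029 m × 93.2 = 3.3660×10⁻³ m = 3.3660 mm
zinc: ΔL = 2.91×10⁻⁵ × 2.029 m × 93.2 = 5.5029×10⁻³ m = 5.5029 mm
difference = 5.5029 − 3.3660 = 2.1369 mm

2.14 mm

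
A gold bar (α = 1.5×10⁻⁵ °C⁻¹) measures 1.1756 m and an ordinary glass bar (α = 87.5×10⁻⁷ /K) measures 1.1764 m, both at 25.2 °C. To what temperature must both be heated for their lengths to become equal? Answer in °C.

L₁(1 + α₁ΔT) = L₂(1 + α₂ΔT) ⇒ ΔT = (L₂ − L₁)/(α₁L₁ − α₂L₂)
L₂ − L₁ = 1.1764 − 1.1756 = 8.00×10⁻⁴ m
α₁L₁ − α₂L₂ = 1.5×10⁻⁵×1.1756 − 87.5×10⁻⁷×1.1764 = 7.3405×10⁻⁶ m/K
ΔT = 8.00×10⁻⁴ / 7.3405×10⁻⁶ = 108.984 K
T = 25.2 + 108.984 = 134.184 °C

T = 134.2 °C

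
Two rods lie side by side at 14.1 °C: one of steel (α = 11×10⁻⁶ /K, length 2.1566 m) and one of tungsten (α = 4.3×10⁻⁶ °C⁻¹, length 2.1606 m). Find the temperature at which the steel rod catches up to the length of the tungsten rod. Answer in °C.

L₁(1 + α₁ΔT) = L₂(1 + α₂ΔT) ⇒ ΔT = (L₂ − L₁)/(α₁L₁ − α₂L₂)
L₂ − L₁ = 2.1606 − 2.1566 = 4.00×10⁻³ m
α₁L₁ − α₂L₂ = 11×10⁻⁶×2.1566 − 4.3×10⁻⁶×2.1606 = 1.443202×10⁻⁵ m/K
ΔT = 4.00×10⁻³ / 1.443202×10⁻⁵ = 277.161 K
T = 14.1 + 277.161 = 291.261 °C

T = 291.3 °C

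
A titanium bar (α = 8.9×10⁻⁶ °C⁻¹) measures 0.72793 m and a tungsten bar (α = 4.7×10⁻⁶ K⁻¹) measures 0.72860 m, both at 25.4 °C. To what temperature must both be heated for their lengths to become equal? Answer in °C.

T = 244.8 °C

Equal length when α₁L₁ΔT − α₂L₂ΔT = L₂ − L₁ = 6.70×10⁻⁴ m
α₁L₁ = 6.478577×10⁻⁶, α₂L₂ = 3.42442×10⁻⁶ → Δ(αL) = 3.054157×10⁻⁶ m/K
ΔT = 6.70×10⁻⁴ / 3.054157×10⁻⁶ = 219.373 K, so T = 25.4 + 219.373 = 244.773 °C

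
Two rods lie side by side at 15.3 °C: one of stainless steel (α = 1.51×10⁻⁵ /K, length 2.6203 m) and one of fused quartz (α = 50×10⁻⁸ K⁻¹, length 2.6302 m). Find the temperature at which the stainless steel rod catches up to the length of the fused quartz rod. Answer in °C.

T = 274.1 °C

L₁(1 + α₁ΔT) = L₂(1 + α₂ΔT) ⇒ ΔT = (L₂ − L₁)/(α₁L₁ − α₂L₂)
L₂ − L₁ = 2.6302 − 2.6203 = 9.90×10⁻³ m
α₁L₁ − α₂L₂ = 1.51×10⁻⁵×2.6203 − 50×10⁻⁸×2.6302 = 3.825143×10⁻⁵ m/K
ΔT = 9.90×10⁻³ / 3.825143×10⁻⁵ = 258.814 K
T = 15.3 + 258.814 = 274.114 °C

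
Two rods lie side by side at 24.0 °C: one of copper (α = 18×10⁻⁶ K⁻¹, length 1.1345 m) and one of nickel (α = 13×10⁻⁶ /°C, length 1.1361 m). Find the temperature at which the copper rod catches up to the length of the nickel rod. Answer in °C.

Equal length when α₁L₁ΔT − α₂L₂ΔT = L₂ − L₁ = 1.60×10⁻³ m
α₁L₁ = 2.0421×10⁻⁵, α₂L₂ = 1.47693×10⁻⁵ → Δ(αL) = 5.6517×10⁻⁶ m/K
ΔT = 1.60×10⁻³ / 5.6517×10⁻⁶ = 283.101 K, so T = 24.0 + 283.101 = 307.101 °C

T = 307.1 °C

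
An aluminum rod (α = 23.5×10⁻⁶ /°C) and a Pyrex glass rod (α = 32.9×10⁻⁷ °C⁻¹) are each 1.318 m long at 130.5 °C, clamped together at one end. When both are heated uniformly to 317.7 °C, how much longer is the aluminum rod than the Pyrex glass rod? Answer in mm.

4.99 mm

ΔT = 187.2 K
aluminum: ΔL = 23.5×10⁻⁶ × 1.318 m × 187.2 = 5.7981×10⁻³ m = 5.7981 mm
Pyrex glass: ΔL = 32.9×10⁻⁷ × 1.318 m × 187.2 = 8.1174×10⁻⁴ m = 0.81174 mm
difference = 5.7981 − 0.81174 = 4.98636 mm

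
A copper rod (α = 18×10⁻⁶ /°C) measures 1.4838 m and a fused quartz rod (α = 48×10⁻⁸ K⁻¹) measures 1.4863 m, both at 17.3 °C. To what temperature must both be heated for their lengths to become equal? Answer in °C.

Equal length when α₁L₁ΔT − α₂L₂ΔT = L₂ − L₁ = 2.50×10⁻³ m
α₁L₁ = 2.67084×10⁻⁵, α₂L₂ = 7.13424×10⁻⁷ → Δ(αL) = 2.5994976×10⁻⁵ m/K
ΔT = 2.50×10⁻³ / 2.5994976×10⁻⁵ = 96.172 K, so T = 17.3 + 96.172 = 113.472 °C

T = 113.5 °C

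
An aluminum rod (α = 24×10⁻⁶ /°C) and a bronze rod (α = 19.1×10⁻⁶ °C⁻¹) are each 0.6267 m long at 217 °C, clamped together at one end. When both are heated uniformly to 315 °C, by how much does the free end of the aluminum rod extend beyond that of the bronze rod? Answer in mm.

0.301 mm

ΔT = 98 K
aluminum: ΔL = 24×10⁻⁶ × 0.6267 m × 98 = 1.4740×10⁻³ m = 1.4740 mm
bronze: ΔL = 19.1×10⁻⁶ × 0.6267 m × 98 = 1.1731×10⁻³ m = 1.1731 mm
difference = 1.4740 − 1.1731 = 0.3009 mm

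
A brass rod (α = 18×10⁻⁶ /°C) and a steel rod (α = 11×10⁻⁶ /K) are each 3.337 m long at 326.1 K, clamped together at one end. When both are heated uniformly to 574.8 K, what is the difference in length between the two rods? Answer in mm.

ΔT = 248.7 K
brass: ΔL = 18×10⁻⁶ × 3.337 m × 248.7 = 1.4938×10⁻² m = 14.938 mm
steel: ΔL = 11×10⁻⁶ × 3.337 m × 248.7 = 9.1290×10⁻³ m = 9.1290 mm
difference = 14.938 − 9.1290 = 5.809 mm

5.81 mm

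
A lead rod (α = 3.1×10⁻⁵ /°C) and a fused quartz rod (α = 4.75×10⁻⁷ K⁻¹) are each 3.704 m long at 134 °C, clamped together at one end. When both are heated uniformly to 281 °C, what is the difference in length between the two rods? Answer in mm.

16.6 mm

ΔT = 147 K
lead: ΔL = 3.1×10⁻⁵ × 3.704 m × 147 = 1.6879×10⁻² m = 16.879 mm
fused quartz: ΔL = 4.75×10⁻⁷ × 3.704 m × 147 = 2.5863×10⁻⁴ m = 0.25863 mm
difference = 16.879 − 0.25863 = 16.62037 mm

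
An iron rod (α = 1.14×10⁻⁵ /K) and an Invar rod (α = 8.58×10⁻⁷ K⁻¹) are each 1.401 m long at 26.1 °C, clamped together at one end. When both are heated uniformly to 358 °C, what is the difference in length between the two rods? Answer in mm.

ΔT = 331.9 K
iron: ΔL = 1.14×10⁻⁵ × 1.401 m × 331.9 = 5.3009×10⁻³ m = 5.3009 mm
Invar: ΔL = 8.58×10⁻⁷ × 1.401 m × 331.9 = 3.9896×10⁻⁴ m = 0.39896 mm
difference = 5.3009 − 0.39896 = 4.90194 mm

4.90 mm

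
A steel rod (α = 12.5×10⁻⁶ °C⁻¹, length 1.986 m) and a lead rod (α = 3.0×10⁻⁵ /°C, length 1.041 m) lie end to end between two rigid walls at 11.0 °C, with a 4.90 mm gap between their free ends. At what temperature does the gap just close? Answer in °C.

T = 98.4 °C

α₁L₁ = 2.4825×10⁻⁵ m/K, α₂L₂ = 3.123×10⁻⁵ m/K → total 5.6055×10⁻⁵ m/K
ΔT = g/(α₁L₁+α₂L₂) = 4.90×10⁻³ / 5.6055×10⁻⁵ = 87.414 K
T = 11.0 + 87.414 = 98.414 °C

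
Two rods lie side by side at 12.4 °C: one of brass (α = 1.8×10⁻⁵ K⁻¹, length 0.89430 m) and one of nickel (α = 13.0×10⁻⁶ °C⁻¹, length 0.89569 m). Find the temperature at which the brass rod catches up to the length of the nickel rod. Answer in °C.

Equal length when α₁L₁ΔT − α₂L₂ΔT = L₂ − L₁ = 1.39×10⁻³ m
α₁L₁ = 1.60974×10⁻⁵, α₂L₂ = 1.164397×10⁻⁵ → Δ(αL) = 4.45343×10⁻⁶ m/K
ΔT = 1.39×10⁻³ / 4.45343×10⁻⁶ = 312.119 K, so T = 12.4 + 312.119 = 324.519 °C

T = 324.5 °C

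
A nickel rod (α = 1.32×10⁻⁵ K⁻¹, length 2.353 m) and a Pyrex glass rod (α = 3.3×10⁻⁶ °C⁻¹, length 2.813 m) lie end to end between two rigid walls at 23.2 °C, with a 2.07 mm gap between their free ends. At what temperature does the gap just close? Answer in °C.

α₁L₁ = 3.10596×10⁻⁵ m/K, α₂L₂ = 9.2829×10⁻⁶ m/K → total 4.03425×10⁻⁵ m/K
ΔT = g/(α₁L₁+α₂L₂) = 2.07×10⁻³ / 4.03425×10⁻⁵ = 51.311 K
T = 23.2 + 51.311 = 74.511 °C

T = 74.5 °C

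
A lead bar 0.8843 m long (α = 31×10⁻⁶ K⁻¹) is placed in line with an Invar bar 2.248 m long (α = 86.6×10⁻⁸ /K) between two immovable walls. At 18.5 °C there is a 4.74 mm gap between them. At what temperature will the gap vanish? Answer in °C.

α₁L₁ = 2.74133×10⁻⁵ m/K, α₂L₂ = 1.946768×10⁻⁶ m/K → total 2.9360068×10⁻⁵ m/K
ΔT = g/(α₁L₁+α₂L₂) = 4.74×10⁻³ / 2.9360068×10⁻⁵ = 161.44 K
T = 18.5 + 161.44 = 179.94 °C

T = 180 °C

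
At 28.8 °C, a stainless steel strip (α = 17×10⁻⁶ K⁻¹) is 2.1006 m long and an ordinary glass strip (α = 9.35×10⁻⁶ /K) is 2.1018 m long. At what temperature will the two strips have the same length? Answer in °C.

L₁(1 + α₁ΔT) = L₂(1 + α₂ΔT) ⇒ ΔT = (L₂ − L₁)/(α₁L₁ − α₂L₂)
L₂ − L₁ = 2.1018 − 2.1006 = 1.20×10⁻³ m
α₁L₁ − α₂L₂ = 17×10⁻⁶×2.1006 − 9.35×10⁻⁶×2.1018 = 1.605837×10⁻⁵ m/K
ΔT = 1.20×10⁻³ / 1.605837×10⁻⁵ = 74.727 K
T = 28.8 + 74.727 = 103.527 °C

T = 103.5 °C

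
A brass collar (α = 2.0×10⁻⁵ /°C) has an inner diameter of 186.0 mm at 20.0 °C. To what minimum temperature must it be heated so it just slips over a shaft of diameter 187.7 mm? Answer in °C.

Required Δd = 187.7 − 186.0 = 1.7 mm
Δd = αd₀ΔT ⇒ ΔT = Δd/(αd₀) = 1.7 / (2.0×10⁻⁵ × 186.0) = 456.99 K
T_min = 20.0 + 456.99 = 476.99 °C

T = 477 °C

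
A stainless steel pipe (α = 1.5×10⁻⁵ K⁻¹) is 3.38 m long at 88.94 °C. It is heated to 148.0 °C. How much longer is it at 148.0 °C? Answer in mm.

ΔL = 2.99 mm

|ΔT| = |148.0 − 88.94| = 59.06 K
ΔL = αL₀ΔT = (1.5×10⁻⁵)(3.38)(59.06) = 2.99×10⁻³ m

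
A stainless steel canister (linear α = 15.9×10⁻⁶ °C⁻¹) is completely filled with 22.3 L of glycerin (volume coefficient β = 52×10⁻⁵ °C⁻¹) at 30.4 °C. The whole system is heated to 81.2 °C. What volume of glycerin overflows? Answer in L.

0.535 L

The canister also expands: β_container ≈ 3α = 4.77×10⁻⁵ /K
Net overflow = V₀(β_liq − 3α_cont)ΔT
β − 3α = 5.20×10⁻⁴ − 4.77×10⁻⁵ = 4.723×10⁻⁴ /K; ΔT = 50.8 K
ΔV = 22.3 × 4.723×10⁻⁴ × 50.8 = 0.535 L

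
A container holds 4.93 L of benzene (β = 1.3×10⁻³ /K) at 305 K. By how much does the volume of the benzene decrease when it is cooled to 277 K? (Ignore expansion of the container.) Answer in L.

|ΔT| = |277 − 305| = 28 K
ΔV = βV₀ΔT = (1.3×10⁻³)(4.93)(28) = 0.179 L

ΔV = 0.179 L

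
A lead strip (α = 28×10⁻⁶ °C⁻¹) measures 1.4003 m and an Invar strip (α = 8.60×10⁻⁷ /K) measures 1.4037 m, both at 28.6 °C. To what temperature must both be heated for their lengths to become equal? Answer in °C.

L₁(1 + α₁ΔT) = L₂(1 + α₂ΔT) ⇒ ΔT = (L₂ − L₁)/(α₁L₁ − α₂L₂)
L₂ − L₁ = 1.4037 − 1.4003 = 3.40×10⁻³ m
α₁L₁ − α₂L₂ = 28×10⁻⁶×1.4003 − 8.60×10⁻⁷×1.4037 = 3.8001218×10⁻⁵ m/K
ΔT = 3.40×10⁻³ / 3.8001218×10⁻⁵ = 89.471 K
T = 28.6 + 89.471 = 118.071 °C

T = 118.1 °C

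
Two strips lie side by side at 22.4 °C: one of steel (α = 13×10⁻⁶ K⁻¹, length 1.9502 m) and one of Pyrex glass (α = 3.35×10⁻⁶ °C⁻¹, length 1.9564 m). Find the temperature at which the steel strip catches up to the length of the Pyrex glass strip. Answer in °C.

T = 352.2 °C

Equal length when α₁L₁ΔT − α₂L₂ΔT = L₂ − L₁ = 6.20×10⁻³ m
α₁L₁ = 2.53526×10⁻⁵, α₂L₂ = 6.55394×10⁻⁶ → Δ(αL) = 1.879866×10⁻⁵ m/K
ΔT = 6.20×10⁻³ / 1.879866×10⁻⁵ = 329.811 K, so T = 22.4 + 329.811 = 352.211 °C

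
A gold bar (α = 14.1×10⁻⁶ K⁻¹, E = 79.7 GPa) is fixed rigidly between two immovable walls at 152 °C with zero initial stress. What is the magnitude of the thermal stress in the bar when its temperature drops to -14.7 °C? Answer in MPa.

Fully constrained: the free strain ε = αΔT is blocked, so σ = Eε = EαΔT.
|ΔT| = 166.7 K
σ = 79.7×10⁹ × 14.1×10⁻⁶ × 166.7 = 1.87×10⁸ Pa

σ = 187 MPa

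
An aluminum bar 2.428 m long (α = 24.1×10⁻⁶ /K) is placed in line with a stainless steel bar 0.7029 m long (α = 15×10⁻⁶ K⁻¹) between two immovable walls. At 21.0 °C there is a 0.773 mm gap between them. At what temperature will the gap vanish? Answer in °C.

T = 32.2 °C

Gap closes when ΔL₁ + ΔL₂ = 0.773 mm = 7.73×10⁻⁴ m
(α₁L₁ + α₂L₂)ΔT = g
α₁L₁ + α₂L₂ = 24.1×10⁻⁶×2.428 + 15×10⁻⁶×0.7029 = 6.90583×10⁻⁵ m/K
ΔT = 7.73×10⁻⁴ / 6.90583×10⁻⁵ = 11.193 K
T = 21.0 + 11.193 = 32.193 °C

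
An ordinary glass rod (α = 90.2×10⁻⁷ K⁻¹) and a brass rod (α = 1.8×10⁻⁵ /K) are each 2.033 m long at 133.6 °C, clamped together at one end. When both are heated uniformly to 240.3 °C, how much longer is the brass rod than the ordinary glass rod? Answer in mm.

1.95 mm

ΔT = 106.7 K
ordinary glass: ΔL = 90.2×10⁻⁷ × 2.033 m × 106.7 = 1.9566×10⁻³ m = 1.9566 mm
brass: ΔL = 1.8×10⁻⁵ × 2.033 m × 106.7 = 3.9046×10⁻³ m = 3.9046 mm
difference = 3.9046 − 1.9566 = 1.9480 mm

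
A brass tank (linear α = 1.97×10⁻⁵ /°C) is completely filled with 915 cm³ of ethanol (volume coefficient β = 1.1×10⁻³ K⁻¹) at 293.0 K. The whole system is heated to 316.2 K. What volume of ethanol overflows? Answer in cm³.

The tank also expands: β_container ≈ 3α = 5.91×10⁻⁵ /K
Net overflow = V₀(β_liq − 3α_cont)ΔT
β − 3α = 1.10×10⁻³ − 5.91×10⁻⁵ = 1.0409×10⁻³ /K; ΔT = 23.2 K
ΔV = 915 × 1.0409×10⁻³ × 23.2 = 22.1 cm³

22.1 cm³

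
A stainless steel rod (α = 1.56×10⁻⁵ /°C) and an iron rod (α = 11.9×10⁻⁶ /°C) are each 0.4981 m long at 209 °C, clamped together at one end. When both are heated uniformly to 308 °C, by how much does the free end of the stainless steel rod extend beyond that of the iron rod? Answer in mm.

ΔT = 99 K
stainless steel: ΔL = 1.56×10⁻⁵ × 0.4981 m × 99 = 7.6927×10⁻⁴ m = 0.76927 mm
iron: ΔL = 11.9×10⁻⁶ × 0.4981 m × 99 = 5.8681×10⁻⁴ m = 0.58681 mm
difference = 0.76927 − 0.58681 = 0.18246 mm

0.182 mm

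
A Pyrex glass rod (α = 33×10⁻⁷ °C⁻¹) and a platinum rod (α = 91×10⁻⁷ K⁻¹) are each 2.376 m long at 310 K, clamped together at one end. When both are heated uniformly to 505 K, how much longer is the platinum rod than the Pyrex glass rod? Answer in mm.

ΔT = 195 K
Pyrex glass: ΔL = 33×10⁻⁷ × 2.376 m × 195 = 1.5290×10⁻³ m = 1.5290 mm
platinum: ΔL = 91×10⁻⁷ × 2.376 m × 195 = 4.2162×10⁻³ m = 4.2162 mm
difference = 4.2162 − 1.5290 = 2.6872 mm

2.69 mm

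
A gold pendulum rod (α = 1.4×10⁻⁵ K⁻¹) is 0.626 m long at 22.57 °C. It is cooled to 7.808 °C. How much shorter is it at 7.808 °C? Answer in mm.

|ΔT| = |7.808 − 22.57| = 14.762 K
ΔL = αL₀ΔT = (1.4×10⁻⁵)(0.626)(14.762) = 1.29×10⁻⁴ m

ΔL = 0.129 mm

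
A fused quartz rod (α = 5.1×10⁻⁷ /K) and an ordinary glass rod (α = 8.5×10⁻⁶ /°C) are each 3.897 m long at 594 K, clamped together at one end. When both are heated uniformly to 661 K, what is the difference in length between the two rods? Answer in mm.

ΔT = 67 K
fused quartz: ΔL = 5.1×10⁻⁷ × 3.897 m × 67 = 1.3316×10⁻⁴ m = 0.13316 mm
ordinary glass: ΔL = 8.5×10⁻⁶ × 3.897 m × 67 = 2.2193×10⁻³ m = 2.2193 mm
difference = 2.2193 − 0.13316 = 2.08614 mm

2.09 mm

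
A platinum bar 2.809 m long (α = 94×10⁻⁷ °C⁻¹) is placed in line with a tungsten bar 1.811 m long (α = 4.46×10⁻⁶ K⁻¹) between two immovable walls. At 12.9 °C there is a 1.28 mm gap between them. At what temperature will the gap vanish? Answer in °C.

Gap closes when ΔL₁ + ΔL₂ = 1.28 mm = 1.28×10⁻³ m
(α₁L₁ + α₂L₂)ΔT = g
α₁L₁ + α₂L₂ = 94×10⁻⁷×2.809 + 4.46×10⁻⁶×1.811 = 3.448166×10⁻⁵ m/K
ΔT = 1.28×10⁻³ / 3.448166×10⁻⁵ = 37.121 K
T = 12.9 + 37.121 = 50.021 °C

T = 50.0 °C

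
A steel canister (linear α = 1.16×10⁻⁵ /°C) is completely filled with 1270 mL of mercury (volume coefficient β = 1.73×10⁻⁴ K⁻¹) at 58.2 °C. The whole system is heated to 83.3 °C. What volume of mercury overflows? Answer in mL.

4.41 mL

The canister also expands: β_container ≈ 3α = 3.48×10⁻⁵ /K
Net overflow = V₀(β_liq − 3α_cont)ΔT
β − 3α = 1.73×10⁻⁴ − 3.48×10⁻⁵ = 1.382×10⁻⁴ /K; ΔT = 25.1 K
ΔV = 1270 × 1.382×10⁻⁴ × 25.1 = 4.41 mL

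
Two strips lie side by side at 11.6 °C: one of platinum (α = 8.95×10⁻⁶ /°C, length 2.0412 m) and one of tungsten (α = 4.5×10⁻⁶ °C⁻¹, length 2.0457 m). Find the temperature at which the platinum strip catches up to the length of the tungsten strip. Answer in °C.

T = 508.1 °C

L₁(1 + α₁ΔT) = L₂(1 + α₂ΔT) ⇒ ΔT = (L₂ − L₁)/(α₁L₁ − α₂L₂)
L₂ − L₁ = 2.0457 − 2.0412 = 4.50×10⁻³ m
α₁L₁ − α₂L₂ = 8.95×10⁻⁶×2.0412 − 4.5×10⁻⁶×2.0457 = 9.06309×10⁻⁶ m/K
ΔT = 4.50×10⁻³ / 9.06309×10⁻⁶ = 496.519 K
T = 11.6 + 496.519 = 508.119 °C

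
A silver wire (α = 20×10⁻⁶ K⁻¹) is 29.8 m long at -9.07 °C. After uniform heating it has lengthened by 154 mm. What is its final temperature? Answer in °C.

ΔL = αL₀ΔT ⇒ ΔT = ΔL / (αL₀)
ΔT = 154×10⁻³ m / (20×10⁻⁶ × 29.8 m) = 258.39 K
T = -9.07 + 258.39 = 249.32 °C

T = 249 °C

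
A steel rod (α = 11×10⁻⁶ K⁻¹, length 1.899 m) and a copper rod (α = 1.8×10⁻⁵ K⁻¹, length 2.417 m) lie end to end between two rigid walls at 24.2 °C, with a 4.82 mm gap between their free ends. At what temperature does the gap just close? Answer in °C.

T = 99.1 °C

α₁L₁ = 2.0889×10⁻⁵ m/K, α₂L₂ = 4.3506×10⁻⁵ m/K → total 6.4395×10⁻⁵ m/K
ΔT = g/(α₁L₁+α₂L₂) = 4.82×10⁻³ / 6.4395×10⁻⁵ = 74.851 K
T = 24.2 + 74.851 = 99.051 °C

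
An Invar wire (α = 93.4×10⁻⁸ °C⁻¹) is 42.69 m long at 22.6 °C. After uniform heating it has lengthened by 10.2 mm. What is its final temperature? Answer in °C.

T = 278 °C

ΔL = αL₀ΔT ⇒ ΔT = ΔL / (αL₀)
ΔT = 10.2×10⁻³ m / (93.4×10⁻⁸ × 42.69 m) = 255.82 K
T = 22.6 + 255.82 = 278.42 °C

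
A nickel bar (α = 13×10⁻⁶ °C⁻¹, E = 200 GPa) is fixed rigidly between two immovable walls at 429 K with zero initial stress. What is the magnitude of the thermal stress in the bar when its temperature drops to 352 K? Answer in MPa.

Fully constrained: the free strain ε = αΔT is blocked, so σ = Eε = EαΔT.
|ΔT| = 77 K
σ = 200×10⁹ × 13×10⁻⁶ × 77 = 2.00×10⁸ Pa

σ = 200 MPa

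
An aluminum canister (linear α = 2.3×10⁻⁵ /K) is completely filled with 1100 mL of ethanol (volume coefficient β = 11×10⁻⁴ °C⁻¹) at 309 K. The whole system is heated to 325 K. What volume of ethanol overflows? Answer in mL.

The canister also expands: β_container ≈ 3α = 6.9×10⁻⁵ /K
Net overflow = V₀(β_liq − 3α_cont)ΔT
β − 3α = 1.10×10⁻³ − 6.9×10⁻⁵ = 1.031×10⁻³ /K; ΔT = 16 K
ΔV = 1100 × 1.031×10⁻³ × 16 = 18.1 mL

18.1 mL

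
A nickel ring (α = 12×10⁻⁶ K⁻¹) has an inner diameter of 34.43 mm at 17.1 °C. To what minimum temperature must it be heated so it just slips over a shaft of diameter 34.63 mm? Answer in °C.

T = 501 °C

Required Δd = 34.63 − 34.43 = 0.20 mm
Δd = αd₀ΔT ⇒ ΔT = Δd/(αd₀) = 0.20 / (12×10⁻⁶ × 34.43) = 484.07 K
T_min = 17.1 + 484.07 = 501.17 °C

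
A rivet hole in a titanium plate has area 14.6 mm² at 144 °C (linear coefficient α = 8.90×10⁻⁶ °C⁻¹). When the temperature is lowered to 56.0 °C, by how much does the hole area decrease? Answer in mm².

Area coefficient ≈ 2α; |ΔT| = 88.0 K
ΔA = 2αA₀ΔT = 2(8.90×10⁻⁶)(14.6)(88.0) = 0.0229 mm²

ΔA = 0.0229 mm²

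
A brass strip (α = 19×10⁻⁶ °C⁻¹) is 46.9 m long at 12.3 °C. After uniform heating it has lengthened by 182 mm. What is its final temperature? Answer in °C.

ΔL = αL₀ΔT ⇒ ΔT = ΔL / (αL₀)
ΔT = 182×10⁻³ m / (19×10⁻⁶ × 46.9 m) = 204.24 K
T = 12.3 + 204.24 = 216.54 °C

T = 217 °C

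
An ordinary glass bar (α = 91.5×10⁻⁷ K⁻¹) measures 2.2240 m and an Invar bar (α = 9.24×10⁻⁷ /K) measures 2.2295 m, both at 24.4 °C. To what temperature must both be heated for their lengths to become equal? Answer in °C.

T = 325.1 °C

L₁(1 + α₁ΔT) = L₂(1 + α₂ΔT) ⇒ ΔT = (L₂ − L₁)/(α₁L₁ − α₂L₂)
L₂ − L₁ = 2.2295 − 2.2240 = 5.50×10⁻³ m
α₁L₁ − α₂L₂ = 91.5×10⁻⁷×2.2240 − 9.24×10⁻⁷×2.2295 = 1.8289542×10⁻⁵ m/K
ΔT = 5.50×10⁻³ / 1.8289542×10⁻⁵ = 300.718 K
T = 24.4 + 300.718 = 325.118 °C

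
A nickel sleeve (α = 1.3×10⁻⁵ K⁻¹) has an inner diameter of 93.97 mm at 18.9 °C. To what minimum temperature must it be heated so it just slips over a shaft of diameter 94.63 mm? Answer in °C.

Required Δd = 94.63 − 93.97 = 0.66 mm
Δd = αd₀ΔT ⇒ ΔT = Δd/(αd₀) = 0.66 / (1.3×10⁻⁵ × 93.97) = 540.27 K
T_min = 18.9 + 540.27 = 559.17 °C

T = 559 °C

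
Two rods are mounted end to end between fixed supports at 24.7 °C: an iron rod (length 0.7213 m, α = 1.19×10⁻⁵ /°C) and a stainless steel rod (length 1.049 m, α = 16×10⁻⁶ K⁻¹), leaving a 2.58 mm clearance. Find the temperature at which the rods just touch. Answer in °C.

Gap closes when ΔL₁ + ΔL₂ = 2.58 mm = 2.58×10⁻³ m
(α₁L₁ + α₂L₂)ΔT = g
α₁L₁ + α₂L₂ = 1.19×10⁻⁵×0.7213 + 16×10⁻⁶×1.049 = 2.536747×10⁻⁵ m/K
ΔT = 2.58×10⁻³ / 2.536747×10⁻⁵ = 101.71 K
T = 24.7 + 101.71 = 126.41 °C

T = 126 °C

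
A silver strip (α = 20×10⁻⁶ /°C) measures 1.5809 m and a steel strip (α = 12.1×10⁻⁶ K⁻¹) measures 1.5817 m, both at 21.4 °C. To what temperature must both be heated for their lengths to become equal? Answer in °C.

L₁(1 + α₁ΔT) = L₂(1 + α₂ΔT) ⇒ ΔT = (L₂ − L₁)/(α₁L₁ − α₂L₂)
L₂ − L₁ = 1.5817 − 1.5809 = 8.00×10⁻⁴ m
α₁L₁ − α₂L₂ = 20×10⁻⁶×1.5809 − 12.1×10⁻⁶×1.5817 = 1.247943×10⁻⁵ m/K
ΔT = 8.00×10⁻⁴ / 1.247943×10⁻⁵ = 64.1055 K
T = 21.4 + 64.1055 = 85.5055 °C

T = 85.51 °C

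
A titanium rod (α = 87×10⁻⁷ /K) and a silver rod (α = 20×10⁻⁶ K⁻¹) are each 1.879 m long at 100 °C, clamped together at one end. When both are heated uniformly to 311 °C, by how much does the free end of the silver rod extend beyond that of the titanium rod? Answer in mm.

4.48 mm

ΔT = 211 K
titanium: ΔL = 87×10⁻⁷ × 1.879 m × 211 = 3.4493×10⁻³ m = 3.4493 mm
silver: ΔL = 20×10⁻⁶ × 1.879 m × 211 = 7.9294×10⁻³ m = 7.9294 mm
difference = 7.9294 − 3.4493 = 4.4801 mm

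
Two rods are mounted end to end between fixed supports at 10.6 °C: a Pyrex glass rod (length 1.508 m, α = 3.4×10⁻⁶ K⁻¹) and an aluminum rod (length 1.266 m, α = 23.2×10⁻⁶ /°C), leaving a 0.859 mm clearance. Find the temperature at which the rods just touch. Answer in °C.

T = 35.5 °C

Gap closes when ΔL₁ + ΔL₂ = 0.859 mm = 8.59×10⁻⁴ m
(α₁L₁ + α₂L₂)ΔT = g
α₁L₁ + α₂L₂ = 3.4×10⁻⁶×1.508 + 23.2×10⁻⁶×1.266 = 3.44984×10⁻⁵ m/K
ΔT = 8.59×10⁻⁴ / 3.44984×10⁻⁵ = 24.900 K
T = 10.6 + 24.900 = 35.500 °C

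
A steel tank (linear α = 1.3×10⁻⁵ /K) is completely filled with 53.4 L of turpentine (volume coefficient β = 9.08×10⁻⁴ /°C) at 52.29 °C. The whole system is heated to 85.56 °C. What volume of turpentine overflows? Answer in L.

The tank also expands: β_container ≈ 3α = 3.9×10⁻⁵ /K
Net overflow = V₀(β_liq − 3α_cont)ΔT
β − 3α = 9.08×10⁻⁴ − 3.9×10⁻⁵ = 8.69×10⁻⁴ /K; ΔT = 33.27 K
ΔV = 53.4 × 8.69×10⁻⁴ × 33.27 = 1.54 L

1.54 L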